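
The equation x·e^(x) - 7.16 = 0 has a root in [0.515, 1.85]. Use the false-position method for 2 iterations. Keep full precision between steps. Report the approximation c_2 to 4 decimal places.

f(0.515000) = -6.298076, f(1.850000) = 4.605666
step 1: c = 1.286105, f(c) = -2.506017 < 0 → new bracket [1.286105, 1.850000]
step 2: c = 1.484811, f(c) = -0.605855 < 0 → new bracket [1.484811, 1.850000]

1.4848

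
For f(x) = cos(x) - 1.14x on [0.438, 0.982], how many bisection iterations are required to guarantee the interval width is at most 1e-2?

6

Initial width b − a = 0.982 − 0.438 = 0.544000.
After n steps the width is (b−a)/2^n; need (b−a)/2^n ≤ 1e-2.
So n ≥ log₂(0.544000/1e-2) = log₂(54.4000) ≈ 5.7655.
Hence n = 6.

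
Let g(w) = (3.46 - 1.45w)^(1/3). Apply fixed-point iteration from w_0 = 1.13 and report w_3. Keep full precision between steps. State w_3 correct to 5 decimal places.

w_1 = g(1.130000) = 1.221264
w_2 = g(1.221264) = 1.190943
w_3 = g(1.190943) = 1.201187

1.20119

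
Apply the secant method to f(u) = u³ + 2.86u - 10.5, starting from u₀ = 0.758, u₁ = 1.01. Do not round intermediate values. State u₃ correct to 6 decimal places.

f(u_0) = -7.896600, f(u_1) = -6.581099
u_2 = 1.010000 - (-6.581099)·(1.010000 - 0.758000)/(-6.581099 - (-7.896600)) = 2.270688; f(u_2) = 7.701890
u_3 = 2.270688 - (7.701890)·(2.270688 - 1.010000)/(7.701890 - (-6.581099)) = 1.590881; f(u_3) = -1.923719

1.590881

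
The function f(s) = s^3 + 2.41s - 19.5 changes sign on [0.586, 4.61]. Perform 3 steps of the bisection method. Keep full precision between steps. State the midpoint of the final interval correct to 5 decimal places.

2.34650

f(0.586000) = -17.886510, f(4.610000) = 89.582281 (opposite signs)
step 1: m = 2.598000, f(m) = 4.296651 > 0 → root in [0.586000, 2.598000]
step 2: m = 1.592000, f(m) = -11.628413 < 0 → root in [1.592000, 2.598000]
step 3: m = 2.095000, f(m) = -5.256043 < 0 → root in [2.095000, 2.598000]
Midpoint of [2.095000, 2.598000] = 2.346500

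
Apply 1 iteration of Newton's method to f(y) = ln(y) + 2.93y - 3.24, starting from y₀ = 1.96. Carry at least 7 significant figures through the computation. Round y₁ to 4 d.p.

1.0369

f'(y) = 1/y + 2.93
y_0 = 1.960000: f = 3.175744, f' = 3.440204 → y_1 = 1.960000 - (3.175744)/(3.440204) = 1.036873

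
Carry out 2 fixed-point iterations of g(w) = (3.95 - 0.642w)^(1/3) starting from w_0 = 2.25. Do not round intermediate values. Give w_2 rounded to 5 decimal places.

1.45465

w_1 = g(2.250000) = 1.358203
w_2 = g(1.358203) = 1.454648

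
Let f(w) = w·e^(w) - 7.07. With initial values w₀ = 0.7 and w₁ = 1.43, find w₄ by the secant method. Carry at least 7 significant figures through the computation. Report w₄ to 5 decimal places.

Secant update: w_(k+1) = w_k − f(w_k)·(w_k − w_(k-1))/(f(w_k) − f(w_(k-1))).
f(w_0) = -5.660373, f(w_1) = -1.094460
w_2 = 1.430000 - (-1.094460)·(1.430000 - 0.700000)/(-1.094460 - (-5.660373)) = 1.604983; f(w_2) = 0.919241
w_3 = 1.604983 - (0.919241)·(1.604983 - 1.430000)/(0.919241 - (-1.094460)) = 1.525104; f(w_3) = -0.061196
w_4 = 1.525104 - (-0.061196)·(1.525104 - 1.604983)/(-0.061196 - (0.919241)) = 1.530090; f(w_4) = -0.003137

1.53009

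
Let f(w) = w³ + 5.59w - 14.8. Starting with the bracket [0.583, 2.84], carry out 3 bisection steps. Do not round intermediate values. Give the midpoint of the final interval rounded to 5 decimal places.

1.85256

f(0.583000) = -11.342875, f(2.840000) = 23.981904 (opposite signs)
step 1: m = 1.711500, f(m) = -0.219334 < 0 → root in [1.711500, 2.840000]
step 2: m = 2.275750, f(m) = 9.707638 > 0 → root in [1.711500, 2.275750]
step 3: m = 1.993625, f(m) = 4.268107 > 0 → root in [1.711500, 1.993625]
Midpoint of [1.711500, 1.993625] = 1.852562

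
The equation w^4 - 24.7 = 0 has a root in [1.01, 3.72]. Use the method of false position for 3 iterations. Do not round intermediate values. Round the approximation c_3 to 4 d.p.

1.8202

f(1.010000) = -23.659396, f(3.720000) = 166.801315
step 1: c = 1.346641, f(c) = -21.411424 < 0 → new bracket [1.346641, 3.720000]
step 2: c = 1.616639, f(c) = -17.869504 < 0 → new bracket [1.616639, 3.720000]
step 3: c = 1.820169, f(c) = -13.723934 < 0 → new bracket [1.820169, 3.720000]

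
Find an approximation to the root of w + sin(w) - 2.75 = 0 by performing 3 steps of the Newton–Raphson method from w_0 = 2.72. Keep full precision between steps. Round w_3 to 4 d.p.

f'(w) = 1 + cos(w)
w_0 = 2.720000: f = 0.379214, f' = 0.087562 → w_1 = 2.720000 - (0.379214)/(0.087562) = -1.610825
w_1 = -1.610825: f = -5.360024, f' = 0.959982 → w_2 = -1.610825 - (-5.360024)/(0.959982) = 3.972640
w_2 = 3.972640: f = 0.484002, f' = 0.325898 → w_3 = 3.972640 - (0.484002)/(0.325898) = 2.487505

2.4875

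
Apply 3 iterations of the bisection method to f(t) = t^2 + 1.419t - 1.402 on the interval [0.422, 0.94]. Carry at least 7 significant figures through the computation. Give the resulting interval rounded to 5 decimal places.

[0.61625, 0.68100]

f(0.422000) = -0.625098, f(0.940000) = 0.815460 (opposite signs)
step 1: m = 0.681000, f(m) = 0.028100 > 0 → root in [0.422000, 0.681000]
step 2: m = 0.551500, f(m) = -0.315269 < 0 → root in [0.551500, 0.681000]
step 3: m = 0.616250, f(m) = -0.147777 < 0 → root in [0.616250, 0.681000]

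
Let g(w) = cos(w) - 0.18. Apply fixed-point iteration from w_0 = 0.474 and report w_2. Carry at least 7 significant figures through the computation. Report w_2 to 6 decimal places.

w_1 = g(0.474000) = 0.709750
w_2 = g(0.709750) = 0.578525

0.578525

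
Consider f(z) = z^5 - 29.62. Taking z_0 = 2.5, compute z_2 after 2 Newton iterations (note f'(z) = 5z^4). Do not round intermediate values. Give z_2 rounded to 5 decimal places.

1.99772

z_0 = 2.500000: f = 68.036250, f' = 195.312500 → z_1 = 2.500000 - (68.036250)/(195.312500) = 2.151654
z_1 = 2.151654: f = 16.497163, f' = 107.166752 → z_2 = 2.151654 - (16.497163)/(107.166752) = 1.997715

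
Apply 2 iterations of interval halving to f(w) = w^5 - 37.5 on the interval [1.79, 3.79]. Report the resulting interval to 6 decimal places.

f(1.790000) = -19.123400, f(3.790000) = 744.480728 (opposite signs)
step 1: m = 2.790000, f(m) = 131.552274 > 0 → root in [1.790000, 2.790000]
step 2: m = 2.290000, f(m) = 25.476339 > 0 → root in [1.790000, 2.290000]

[1.790000, 2.290000]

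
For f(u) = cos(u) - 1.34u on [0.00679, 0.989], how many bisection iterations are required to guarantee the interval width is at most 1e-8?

27

Initial width b − a = 0.989 − 0.00679 = 0.982210.
After n steps the width is (b−a)/2^n; need (b−a)/2^n ≤ 1e-8.
So n ≥ log₂(0.982210/1e-8) = log₂(98221000.0000) ≈ 26.5495.
Hence n = 27.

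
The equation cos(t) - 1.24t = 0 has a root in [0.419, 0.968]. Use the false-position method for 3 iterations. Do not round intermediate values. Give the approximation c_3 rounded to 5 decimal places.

f(0.419000) = 0.393936, f(0.968000) = -0.633372
step 1: c = 0.629522, f(c) = 0.027702 > 0 → new bracket [0.629522, 0.968000]
step 2: c = 0.643706, f(c) = 0.001682 > 0 → new bracket [0.643706, 0.968000]
step 3: c = 0.644565, f(c) = 0.000101 > 0 → new bracket [0.644565, 0.968000]

0.64456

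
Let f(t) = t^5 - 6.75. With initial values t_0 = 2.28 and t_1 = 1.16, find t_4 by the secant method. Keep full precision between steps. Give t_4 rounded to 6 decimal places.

1.423110

Secant update: t_(k+1) = t_k − f(t_k)·(t_k − t_(k-1))/(f(t_k) − f(t_(k-1))).
f(t_0) = 54.863267, f(t_1) = -4.649658
t_2 = 1.160000 - (-4.649658)·(1.160000 - 2.280000)/(-4.649658 - (54.863267)) = 1.247504; f(t_2) = -3.728590
t_3 = 1.247504 - (-3.728590)·(1.247504 - 1.160000)/(-3.728590 - (-4.649658)) = 1.601730; f(t_3) = 3.792571
t_4 = 1.601730 - (3.792571)·(1.601730 - 1.247504)/(3.792571 - (-3.728590)) = 1.423110; f(t_4) = -0.912958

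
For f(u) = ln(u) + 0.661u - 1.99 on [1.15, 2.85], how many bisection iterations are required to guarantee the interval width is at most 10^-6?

21

Initial width b − a = 2.85 − 1.15 = 1.700000.
After n steps the width is (b−a)/2^n; need (b−a)/2^n ≤ 10^-6.
So n ≥ log₂(1.700000/10^-6) = log₂(1700000.0000) ≈ 20.6971.
Hence n = 21.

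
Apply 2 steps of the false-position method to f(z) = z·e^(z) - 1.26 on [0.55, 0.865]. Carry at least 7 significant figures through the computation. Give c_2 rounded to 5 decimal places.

0.65202

False-position update: c = (a·f(b) − b·f(a))/(f(b) − f(a)); replace the endpoint whose sign matches f(c).
f(0.550000) = -0.306711, f(0.865000) = 0.794380
step 1: c = 0.637744, f(c) = -0.053257 < 0 → new bracket [0.637744, 0.865000]
step 2: c = 0.652022, f(c) = -0.008496 < 0 → new bracket [0.652022, 0.865000]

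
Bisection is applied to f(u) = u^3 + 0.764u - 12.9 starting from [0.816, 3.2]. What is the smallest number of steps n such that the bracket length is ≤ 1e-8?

28

Initial width b − a = 3.2 − 0.816 = 2.384000.
After n steps the width is (b−a)/2^n; need (b−a)/2^n ≤ 1e-8.
So n ≥ log₂(2.384000/1e-8) = log₂(238400000.0000) ≈ 27.8288.
Hence n = 28.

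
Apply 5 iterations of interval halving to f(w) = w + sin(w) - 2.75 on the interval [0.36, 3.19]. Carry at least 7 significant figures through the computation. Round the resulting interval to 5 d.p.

f(0.360000) = -2.037726, f(3.190000) = 0.391612 (opposite signs)
step 1: m = 1.775000, f(m) = 0.004223 > 0 → root in [0.360000, 1.775000]
step 2: m = 1.067500, f(m) = -0.806503 < 0 → root in [1.067500, 1.775000]
step 3: m = 1.421250, f(m) = -0.339911 < 0 → root in [1.421250, 1.775000]
step 4: m = 1.598125, f(m) = -0.152248 < 0 → root in [1.598125, 1.775000]
step 5: m = 1.686562, f(m) = -0.070131 < 0 → root in [1.686562, 1.775000]

[1.68656, 1.77500]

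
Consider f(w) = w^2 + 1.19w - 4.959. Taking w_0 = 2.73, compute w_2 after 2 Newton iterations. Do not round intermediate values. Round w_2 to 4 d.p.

1.7150

f'(w) = 2w + 1.19
w_0 = 2.730000: f = 5.742600, f' = 6.650000 → w_1 = 2.730000 - (5.742600)/(6.650000) = 1.866451
w_1 = 1.866451: f = 0.745717, f' = 4.922902 → w_2 = 1.866451 - (0.745717)/(4.922902) = 1.714972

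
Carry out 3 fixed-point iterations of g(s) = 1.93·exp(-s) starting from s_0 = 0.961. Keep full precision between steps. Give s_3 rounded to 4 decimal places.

0.7673

s_1 = g(0.961000) = 0.738245
s_2 = g(0.738245) = 0.922448
s_3 = g(0.922448) = 0.767261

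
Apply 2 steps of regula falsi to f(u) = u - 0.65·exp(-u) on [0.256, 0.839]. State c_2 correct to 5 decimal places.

0.42522

f(0.256000) = -0.247192, f(0.839000) = 0.558107
step 1: c = 0.434956, f(c) = 0.014215 > 0 → new bracket [0.256000, 0.434956]
step 2: c = 0.425224, f(c) = 0.000369 > 0 → new bracket [0.256000, 0.425224]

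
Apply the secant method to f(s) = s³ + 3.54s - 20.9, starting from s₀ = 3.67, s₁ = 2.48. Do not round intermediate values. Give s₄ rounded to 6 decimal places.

2.330173

f(s_0) = 41.522663, f(s_1) = 3.132192
s_2 = 2.480000 - (3.132192)·(2.480000 - 3.670000)/(3.132192 - (41.522663)) = 2.382911; f(s_2) = 1.066296
s_3 = 2.382911 - (1.066296)·(2.382911 - 2.480000)/(1.066296 - (3.132192)) = 2.332799; f(s_3) = 0.053079
s_4 = 2.332799 - (0.053079)·(2.332799 - 2.382911)/(0.053079 - (1.066296)) = 2.330173; f(s_4) = 0.000975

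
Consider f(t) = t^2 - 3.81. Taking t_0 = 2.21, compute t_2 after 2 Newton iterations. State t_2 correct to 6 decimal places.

1.951980

f'(t) = 2t
t_0 = 2.210000: f = 1.074100, f' = 4.420000 → t_1 = 2.210000 - (1.074100)/(4.420000) = 1.966991
t_1 = 1.966991: f = 0.059053, f' = 3.933982 → t_2 = 1.966991 - (0.059053)/(3.933982) = 1.951980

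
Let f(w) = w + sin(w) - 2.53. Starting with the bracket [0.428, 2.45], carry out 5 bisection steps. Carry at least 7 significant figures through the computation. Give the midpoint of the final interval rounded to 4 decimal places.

1.5338

f(0.428000) = -1.686948, f(2.450000) = 0.557765 (opposite signs)
step 1: m = 1.439000, f(m) = -0.099673 < 0 → root in [1.439000, 2.450000]
step 2: m = 1.944500, f(m) = 0.345482 > 0 → root in [1.439000, 1.944500]
step 3: m = 1.691750, f(m) = 0.154444 > 0 → root in [1.439000, 1.691750]
step 4: m = 1.565375, f(m) = 0.035360 > 0 → root in [1.439000, 1.565375]
step 5: m = 1.502188, f(m) = -0.030165 < 0 → root in [1.502188, 1.565375]
Midpoint of [1.502188, 1.565375] = 1.533781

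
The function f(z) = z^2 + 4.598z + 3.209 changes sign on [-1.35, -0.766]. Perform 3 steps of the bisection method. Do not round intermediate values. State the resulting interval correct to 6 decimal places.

[-0.912000, -0.839000]

f(-1.350000) = -1.175800, f(-0.766000) = 0.273688 (opposite signs)
step 1: m = -1.058000, f(m) = -0.536320 < 0 → root in [-1.058000, -0.766000]
step 2: m = -0.912000, f(m) = -0.152632 < 0 → root in [-0.912000, -0.766000]
step 3: m = -0.839000, f(m) = 0.055199 > 0 → root in [-0.912000, -0.839000]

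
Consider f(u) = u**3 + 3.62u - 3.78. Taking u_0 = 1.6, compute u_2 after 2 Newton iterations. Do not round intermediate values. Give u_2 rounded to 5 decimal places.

f'(u) = 3u**2 + 3.62
u_0 = 1.600000: f = 6.108000, f' = 11.300000 → u_1 = 1.600000 - (6.108000)/(11.300000) = 1.059469
u_1 = 1.059469: f = 1.244505, f' = 6.987424 → u_2 = 1.059469 - (1.244505)/(6.987424) = 0.881363

0.88136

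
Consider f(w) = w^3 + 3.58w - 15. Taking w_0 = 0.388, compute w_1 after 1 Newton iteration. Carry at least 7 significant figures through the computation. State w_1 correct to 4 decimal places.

f'(w) = 3w^2 + 3.58
w_0 = 0.388000: f = -13.552549, f' = 4.031632 → w_1 = 0.388000 - (-13.552549)/(4.031632) = 3.749554

3.7496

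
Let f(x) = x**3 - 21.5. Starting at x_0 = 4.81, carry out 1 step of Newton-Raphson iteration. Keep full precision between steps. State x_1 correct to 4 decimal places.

3.5164

f'(x) = 3x**2
x_0 = 4.810000: f = 89.784641, f' = 69.408300 → x_1 = 4.810000 - (89.784641)/(69.408300) = 3.516428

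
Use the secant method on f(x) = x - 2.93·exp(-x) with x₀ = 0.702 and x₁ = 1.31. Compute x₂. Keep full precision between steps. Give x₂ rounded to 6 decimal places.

1.061234

f(x_0) = -0.750088, f(x_1) = 0.519427
x_2 = 1.310000 - (0.519427)·(1.310000 - 0.702000)/(0.519427 - (-0.750088)) = 1.061234; f(x_2) = 0.047371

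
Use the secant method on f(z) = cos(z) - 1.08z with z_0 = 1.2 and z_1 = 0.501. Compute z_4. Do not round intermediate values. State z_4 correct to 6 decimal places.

f(z_0) = -0.933642, f(z_1) = 0.336023
z_2 = 0.501000 - (0.336023)·(0.501000 - 1.200000)/(0.336023 - (-0.933642)) = 0.685994; f(z_2) = 0.032917
z_3 = 0.685994 - (0.032917)·(0.685994 - 0.501000)/(0.032917 - (0.336023)) = 0.706084; f(z_3) = -0.001662
z_4 = 0.706084 - (-0.001662)·(0.706084 - 0.685994)/(-0.001662 - (0.032917)) = 0.705118; f(z_4) = 0.000007

0.705118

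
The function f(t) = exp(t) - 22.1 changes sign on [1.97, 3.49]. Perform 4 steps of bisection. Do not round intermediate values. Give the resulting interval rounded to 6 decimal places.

[3.015000, 3.110000]

f(1.970000) = -14.929324, f(3.490000) = 10.685948 (opposite signs)
step 1: m = 2.730000, f(m) = -6.767113 < 0 → root in [2.730000, 3.490000]
step 2: m = 3.110000, f(m) = 0.321044 > 0 → root in [2.730000, 3.110000]
step 3: m = 2.920000, f(m) = -3.558713 < 0 → root in [2.920000, 3.110000]
step 4: m = 3.015000, f(m) = -1.710909 < 0 → root in [3.015000, 3.110000]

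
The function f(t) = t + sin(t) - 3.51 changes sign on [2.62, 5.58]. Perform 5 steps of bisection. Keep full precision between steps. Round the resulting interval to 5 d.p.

f(2.620000) = -0.391738, f(5.580000) = 1.423349 (opposite signs)
step 1: m = 4.100000, f(m) = -0.228277 < 0 → root in [4.100000, 5.580000]
step 2: m = 4.840000, f(m) = 0.338131 > 0 → root in [4.100000, 4.840000]
step 3: m = 4.470000, f(m) = -0.010767 < 0 → root in [4.470000, 4.840000]
step 4: m = 4.655000, f(m) = 0.146646 > 0 → root in [4.470000, 4.655000]
step 5: m = 4.562500, f(m) = 0.063712 > 0 → root in [4.470000, 4.562500]

[4.47000, 4.56250]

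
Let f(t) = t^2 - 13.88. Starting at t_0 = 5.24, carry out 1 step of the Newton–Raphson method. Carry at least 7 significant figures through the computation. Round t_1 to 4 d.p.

Newton update: t ← t − f(t)/f'(t).
f'(t) = 2t
t_0 = 5.240000: f = 13.577600, f' = 10.480000 → t_1 = 5.240000 - (13.577600)/(10.480000) = 3.944427

3.9444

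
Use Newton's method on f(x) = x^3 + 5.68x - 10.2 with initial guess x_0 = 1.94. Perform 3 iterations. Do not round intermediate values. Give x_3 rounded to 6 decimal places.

1.356416

f'(x) = 3x^2 + 5.68
x_0 = 1.940000: f = 8.120584, f' = 16.970800 → x_1 = 1.940000 - (8.120584)/(16.970800) = 1.461497
x_1 = 1.461497: f = 1.223018, f' = 12.087918 → x_2 = 1.461497 - (1.223018)/(12.087918) = 1.360320
x_2 = 1.360320: f = 0.043847, f' = 11.231410 → x_3 = 1.360320 - (0.043847)/(11.231410) = 1.356416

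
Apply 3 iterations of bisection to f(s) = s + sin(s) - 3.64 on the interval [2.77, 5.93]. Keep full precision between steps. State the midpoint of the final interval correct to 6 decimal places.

f(2.770000) = -0.506900, f(5.930000) = 1.944112 (opposite signs)
step 1: m = 4.350000, f(m) = -0.225053 < 0 → root in [4.350000, 5.930000]
step 2: m = 5.140000, f(m) = 0.590041 > 0 → root in [4.350000, 5.140000]
step 3: m = 4.745000, f(m) = 0.105532 > 0 → root in [4.350000, 4.745000]
Midpoint of [4.350000, 4.745000] = 4.547500

4.547500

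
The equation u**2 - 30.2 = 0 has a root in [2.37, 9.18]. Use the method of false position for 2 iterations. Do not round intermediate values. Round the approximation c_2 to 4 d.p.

f(2.370000) = -24.583100, f(9.180000) = 54.072400
step 1: c = 4.498407, f(c) = -9.964335 < 0 → new bracket [4.498407, 9.180000]
step 2: c = 5.226879, f(c) = -2.879738 < 0 → new bracket [5.226879, 9.180000]

5.2269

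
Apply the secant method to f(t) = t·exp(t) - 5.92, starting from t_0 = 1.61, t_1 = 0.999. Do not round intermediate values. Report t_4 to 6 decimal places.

1.423665

Secant update: t_(k+1) = t_k − f(t_k)·(t_k − t_(k-1))/(f(t_k) − f(t_(k-1))).
f(t_0) = 2.134526, f(t_1) = -3.207151
t_2 = 0.999000 - (-3.207151)·(0.999000 - 1.610000)/(-3.207151 - (2.134526)) = 1.365845; f(t_2) = -0.567205
t_3 = 1.365845 - (-0.567205)·(1.365845 - 0.999000)/(-0.567205 - (-3.207151)) = 1.444664; f(t_3) = 0.205990
t_4 = 1.444664 - (0.205990)·(1.444664 - 1.365845)/(0.205990 - (-0.567205)) = 1.423665; f(t_4) = -0.008496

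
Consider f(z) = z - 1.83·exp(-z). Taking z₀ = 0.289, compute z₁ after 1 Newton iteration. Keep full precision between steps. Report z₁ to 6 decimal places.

f'(z) = 1 + 1.83·exp(-z)
z_0 = 0.289000: f = -1.081692, f' = 2.370692 → z_1 = 0.289000 - (-1.081692)/(2.370692) = 0.745277

0.745277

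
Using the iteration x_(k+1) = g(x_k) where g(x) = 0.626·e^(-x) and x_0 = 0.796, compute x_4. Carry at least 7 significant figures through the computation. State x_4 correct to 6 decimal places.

x_1 = g(0.796000) = 0.282407
x_2 = g(0.282407) = 0.471983
x_3 = g(0.471983) = 0.390476
x_4 = g(0.390476) = 0.423636

0.423636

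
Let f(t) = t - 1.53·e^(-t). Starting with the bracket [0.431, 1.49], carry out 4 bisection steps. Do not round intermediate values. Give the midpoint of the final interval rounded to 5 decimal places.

f(0.431000) = -0.563284, f(1.490000) = 1.145180 (opposite signs)
step 1: m = 0.960500, f(m) = 0.374967 > 0 → root in [0.431000, 0.960500]
step 2: m = 0.695750, f(m) = -0.067261 < 0 → root in [0.695750, 0.960500]
step 3: m = 0.828125, f(m) = 0.159718 > 0 → root in [0.695750, 0.828125]
step 4: m = 0.761937, f(m) = 0.047793 > 0 → root in [0.695750, 0.761937]
Midpoint of [0.695750, 0.761937] = 0.728844

0.72884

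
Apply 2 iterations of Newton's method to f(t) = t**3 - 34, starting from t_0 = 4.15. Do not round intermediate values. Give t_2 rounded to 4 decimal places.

f'(t) = 3t**2
t_0 = 4.150000: f = 37.473375, f' = 51.667500 → t_1 = 4.150000 - (37.473375)/(51.667500) = 3.424721
t_1 = 3.424721: f = 6.167558, f' = 35.186133 → t_2 = 3.424721 - (6.167558)/(35.186133) = 3.249437

3.2494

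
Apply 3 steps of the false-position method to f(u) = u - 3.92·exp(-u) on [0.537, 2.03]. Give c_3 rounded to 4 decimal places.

1.1960

False-position update: c = (a·f(b) − b·f(a))/(f(b) − f(a)); replace the endpoint whose sign matches f(c).
f(0.537000) = -1.754237, f(2.030000) = 1.515165
step 1: c = 1.338087, f(c) = 0.309687 > 0 → new bracket [0.537000, 1.338087]
step 2: c = 1.217886, f(c) = 0.058134 > 0 → new bracket [0.537000, 1.217886]
step 3: c = 1.196046, f(c) = 0.010686 > 0 → new bracket [0.537000, 1.196046]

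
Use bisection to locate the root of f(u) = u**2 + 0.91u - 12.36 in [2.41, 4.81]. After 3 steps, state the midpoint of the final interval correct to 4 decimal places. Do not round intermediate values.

3.1600

f(2.410000) = -4.358800, f(4.810000) = 15.153200 (opposite signs)
step 1: m = 3.610000, f(m) = 3.957200 > 0 → root in [2.410000, 3.610000]
step 2: m = 3.010000, f(m) = -0.560800 < 0 → root in [3.010000, 3.610000]
step 3: m = 3.310000, f(m) = 1.608200 > 0 → root in [3.010000, 3.310000]
Midpoint of [3.010000, 3.310000] = 3.160000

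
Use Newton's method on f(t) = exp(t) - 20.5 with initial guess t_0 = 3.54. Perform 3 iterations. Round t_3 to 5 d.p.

3.02044

Newton update: t ← t − f(t)/f'(t).
f'(t) = exp(t)
t_0 = 3.540000: f = 13.966919, f' = 34.466919 → t_1 = 3.540000 - (13.966919)/(34.466919) = 3.134773
t_1 = 3.134773: f = 2.483423, f' = 22.983423 → t_2 = 3.134773 - (2.483423)/(22.983423) = 3.026720
t_2 = 3.026720: f = 0.129466, f' = 20.629466 → t_3 = 3.026720 - (0.129466)/(20.629466) = 3.020445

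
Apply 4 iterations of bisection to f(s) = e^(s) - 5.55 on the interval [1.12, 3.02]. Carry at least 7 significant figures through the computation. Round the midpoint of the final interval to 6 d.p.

1.773125

f(1.120000) = -2.485146, f(3.020000) = 14.941292 (opposite signs)
step 1: m = 2.070000, f(m) = 2.374823 > 0 → root in [1.120000, 2.070000]
step 2: m = 1.595000, f(m) = -0.621671 < 0 → root in [1.595000, 2.070000]
step 3: m = 1.832500, f(m) = 0.699491 > 0 → root in [1.595000, 1.832500]
step 4: m = 1.713750, f(m) = -0.000266 < 0 → root in [1.713750, 1.832500]
Midpoint of [1.713750, 1.832500] = 1.773125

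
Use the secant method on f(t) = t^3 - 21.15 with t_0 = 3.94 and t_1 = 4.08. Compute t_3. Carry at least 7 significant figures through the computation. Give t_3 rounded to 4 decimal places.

2.8813

f(t_0) = 40.012984, f(t_1) = 46.767312
t_2 = 4.080000 - (46.767312)·(4.080000 - 3.940000)/(46.767312 - (40.012984)) = 3.110633; f(t_2) = 8.948598
t_3 = 3.110633 - (8.948598)·(3.110633 - 4.080000)/(8.948598 - (46.767312)) = 2.881263; f(t_3) = 2.769311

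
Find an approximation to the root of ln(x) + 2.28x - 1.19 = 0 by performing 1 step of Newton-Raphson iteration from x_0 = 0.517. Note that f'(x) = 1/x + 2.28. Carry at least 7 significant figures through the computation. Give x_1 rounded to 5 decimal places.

Newton update: x ← x − f(x)/f'(x).
x_0 = 0.517000: f = -0.670952, f' = 4.214236 → x_1 = 0.517000 - (-0.670952)/(4.214236) = 0.676211

0.67621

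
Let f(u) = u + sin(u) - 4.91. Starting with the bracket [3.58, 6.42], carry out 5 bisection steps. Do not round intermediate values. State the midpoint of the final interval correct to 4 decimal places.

5.5769

f(3.580000) = -1.754498, f(6.420000) = 1.646388 (opposite signs)
step 1: m = 5.000000, f(m) = -0.868924 < 0 → root in [5.000000, 6.420000]
step 2: m = 5.710000, f(m) = 0.257689 > 0 → root in [5.000000, 5.710000]
step 3: m = 5.355000, f(m) = -0.355534 < 0 → root in [5.355000, 5.710000]
step 4: m = 5.532500, f(m) = -0.059640 < 0 → root in [5.532500, 5.710000]
step 5: m = 5.621250, f(m) = 0.096605 > 0 → root in [5.532500, 5.621250]
Midpoint of [5.532500, 5.621250] = 5.576875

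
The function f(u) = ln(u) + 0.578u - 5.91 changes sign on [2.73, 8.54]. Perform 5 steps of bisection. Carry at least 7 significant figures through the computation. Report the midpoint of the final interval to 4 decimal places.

6.8152

f(2.730000) = -3.327758, f(8.540000) = 1.170881 (opposite signs)
step 1: m = 5.635000, f(m) = -0.923973 < 0 → root in [5.635000, 8.540000]
step 2: m = 7.087500, f(m) = 0.144908 > 0 → root in [5.635000, 7.087500]
step 3: m = 6.361250, f(m) = -0.382973 < 0 → root in [6.361250, 7.087500]
step 4: m = 6.724375, f(m) = -0.117572 < 0 → root in [6.724375, 7.087500]
step 5: m = 6.905938, f(m) = 0.014013 > 0 → root in [6.724375, 6.905938]
Midpoint of [6.724375, 6.905938] = 6.815156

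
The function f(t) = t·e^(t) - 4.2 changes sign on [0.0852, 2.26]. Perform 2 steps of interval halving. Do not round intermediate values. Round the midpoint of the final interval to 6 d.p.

1.444450

f(0.085200) = -4.107223, f(2.260000) = 17.457782 (opposite signs)
step 1: m = 1.172600, f(m) = -0.412056 < 0 → root in [1.172600, 2.260000]
step 2: m = 1.716300, f(m) = 5.349328 > 0 → root in [1.172600, 1.716300]
Midpoint of [1.172600, 1.716300] = 1.444450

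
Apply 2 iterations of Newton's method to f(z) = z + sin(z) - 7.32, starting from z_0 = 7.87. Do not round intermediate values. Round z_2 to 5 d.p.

f'(z) = 1 + cos(z)
z_0 = 7.870000: f = 1.549872, f' = 0.983982 → z_1 = 7.870000 - (1.549872)/(0.983982) = 6.294899
z_1 = 6.294899: f = -1.013388, f' = 1.999931 → z_2 = 6.294899 - (-1.013388)/(1.999931) = 6.801610

6.80161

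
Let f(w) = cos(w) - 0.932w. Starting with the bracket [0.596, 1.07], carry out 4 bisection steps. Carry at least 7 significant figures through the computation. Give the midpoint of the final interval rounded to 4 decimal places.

f(0.596000) = 0.272116, f(1.070000) = -0.517116 (opposite signs)
step 1: m = 0.833000, f(m) = -0.103697 < 0 → root in [0.596000, 0.833000]
step 2: m = 0.714500, f(m) = 0.089507 > 0 → root in [0.714500, 0.833000]
step 3: m = 0.773750, f(m) = -0.005840 < 0 → root in [0.714500, 0.773750]
step 4: m = 0.744125, f(m) = 0.042156 > 0 → root in [0.744125, 0.773750]
Midpoint of [0.744125, 0.773750] = 0.758937

0.7589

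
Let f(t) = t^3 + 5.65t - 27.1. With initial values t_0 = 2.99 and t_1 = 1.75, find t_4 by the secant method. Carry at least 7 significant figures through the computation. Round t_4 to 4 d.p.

2.3865

f(t_0) = 16.524399, f(t_1) = -11.853125
t_2 = 1.750000 - (-11.853125)·(1.750000 - 2.990000)/(-11.853125 - (16.524399)) = 2.267941; f(t_2) = -2.620857
t_3 = 2.267941 - (-2.620857)·(2.267941 - 1.750000)/(-2.620857 - (-11.853125)) = 2.414974; f(t_3) = 0.628966
t_4 = 2.414974 - (0.628966)·(2.414974 - 2.267941)/(0.628966 - (-2.620857)) = 2.386517; f(t_4) = -0.023854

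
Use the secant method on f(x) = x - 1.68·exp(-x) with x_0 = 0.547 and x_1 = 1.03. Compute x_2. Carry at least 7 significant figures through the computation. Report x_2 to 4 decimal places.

0.7871

Secant update: x_(k+1) = x_k − f(x_k)·(x_k − x_(k-1))/(f(x_k) − f(x_(k-1))).
f(x_0) = -0.425188, f(x_1) = 0.430228
x_2 = 1.030000 - (0.430228)·(1.030000 - 0.547000)/(0.430228 - (-0.425188)) = 0.787077; f(x_2) = 0.022386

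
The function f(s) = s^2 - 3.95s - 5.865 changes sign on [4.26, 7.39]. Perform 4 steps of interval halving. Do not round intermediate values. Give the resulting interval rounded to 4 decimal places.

f(4.260000) = -4.544400, f(7.390000) = 19.556600 (opposite signs)
step 1: m = 5.825000, f(m) = 5.056875 > 0 → root in [4.260000, 5.825000]
step 2: m = 5.042500, f(m) = -0.356069 < 0 → root in [5.042500, 5.825000]
step 3: m = 5.433750, f(m) = 2.197327 > 0 → root in [5.042500, 5.433750]
step 4: m = 5.238125, f(m) = 0.882360 > 0 → root in [5.042500, 5.238125]

[5.0425, 5.2381]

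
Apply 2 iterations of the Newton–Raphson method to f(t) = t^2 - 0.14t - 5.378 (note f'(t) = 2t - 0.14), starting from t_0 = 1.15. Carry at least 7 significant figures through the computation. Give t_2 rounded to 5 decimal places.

2.47370

t_0 = 1.150000: f = -4.216500, f' = 2.160000 → t_1 = 1.150000 - (-4.216500)/(2.160000) = 3.102083
t_1 = 3.102083: f = 3.810629, f' = 6.064167 → t_2 = 3.102083 - (3.810629)/(6.064167) = 2.473699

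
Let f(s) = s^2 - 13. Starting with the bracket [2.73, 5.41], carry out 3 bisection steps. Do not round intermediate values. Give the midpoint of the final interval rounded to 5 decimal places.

3.56750

f(2.730000) = -5.547100, f(5.410000) = 16.268100 (opposite signs)
step 1: m = 4.070000, f(m) = 3.564900 > 0 → root in [2.730000, 4.070000]
step 2: m = 3.400000, f(m) = -1.440000 < 0 → root in [3.400000, 4.070000]
step 3: m = 3.735000, f(m) = 0.950225 > 0 → root in [3.400000, 3.735000]
Midpoint of [3.400000, 3.735000] = 3.567500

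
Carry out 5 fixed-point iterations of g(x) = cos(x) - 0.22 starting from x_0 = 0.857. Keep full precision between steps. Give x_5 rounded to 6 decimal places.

0.587514

x_1 = g(0.857000) = 0.434708
x_2 = g(0.434708) = 0.686993
x_3 = g(0.686993) = 0.553157
x_4 = g(0.553157) = 0.630870
x_5 = g(0.630870) = 0.587514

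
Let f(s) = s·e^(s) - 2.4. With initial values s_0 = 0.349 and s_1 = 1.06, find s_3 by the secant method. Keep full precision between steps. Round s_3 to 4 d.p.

f(s_0) = -1.905240, f(s_1) = 0.659553
s_2 = 1.060000 - (0.659553)·(1.060000 - 0.349000)/(0.659553 - (-1.905240)) = 0.877162; f(s_2) = -0.291245
s_3 = 0.877162 - (-0.291245)·(0.877162 - 1.060000)/(-0.291245 - (0.659553)) = 0.933168; f(s_3) = -0.027372

0.9332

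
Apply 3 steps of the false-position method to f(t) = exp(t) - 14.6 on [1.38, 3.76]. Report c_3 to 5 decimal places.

2.53889

f(1.380000) = -10.625098, f(3.760000) = 28.348426
step 1: c = 2.028844, f(c) = -6.994711 < 0 → new bracket [2.028844, 3.760000]
step 2: c = 2.371455, f(c) = -3.887036 < 0 → new bracket [2.371455, 3.760000]
step 3: c = 2.538889, f(c) = -1.934408 < 0 → new bracket [2.538889, 3.760000]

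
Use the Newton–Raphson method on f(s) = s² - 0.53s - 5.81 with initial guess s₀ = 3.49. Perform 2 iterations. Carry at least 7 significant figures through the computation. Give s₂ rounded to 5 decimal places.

f'(s) = 2s - 0.53
s_0 = 3.490000: f = 4.520400, f' = 6.450000 → s_1 = 3.490000 - (4.520400)/(6.450000) = 2.789163
s_1 = 2.789163: f = 0.491173, f' = 5.048326 → s_2 = 2.789163 - (0.491173)/(5.048326) = 2.691869

2.69187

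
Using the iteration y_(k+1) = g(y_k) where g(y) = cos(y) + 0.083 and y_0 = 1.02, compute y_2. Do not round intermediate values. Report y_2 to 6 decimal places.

y_1 = g(1.020000) = 0.606366
y_2 = g(0.606366) = 0.904724

0.904724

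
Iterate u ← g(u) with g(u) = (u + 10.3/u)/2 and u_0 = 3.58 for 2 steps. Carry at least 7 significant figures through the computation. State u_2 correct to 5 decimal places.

3.20942

u_1 = g(3.580000) = 3.228547
u_2 = g(3.228547) = 3.209418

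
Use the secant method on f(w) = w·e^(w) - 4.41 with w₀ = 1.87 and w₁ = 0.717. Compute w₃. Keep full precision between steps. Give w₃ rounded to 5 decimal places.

1.36429

f(w_0) = 7.723114, f(w_1) = -2.941384
w_2 = 0.717000 - (-2.941384)·(0.717000 - 1.870000)/(-2.941384 - (7.723114)) = 1.035010; f(w_2) = -1.496309
w_3 = 1.035010 - (-1.496309)·(1.035010 - 0.717000)/(-1.496309 - (-2.941384)) = 1.364294; f(w_3) = 0.928430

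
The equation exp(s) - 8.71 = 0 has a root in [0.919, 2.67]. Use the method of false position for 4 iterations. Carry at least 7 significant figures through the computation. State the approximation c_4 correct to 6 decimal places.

2.160057

f(0.919000) = -6.203218, f(2.670000) = 5.729969
step 1: c = 1.829221, f(c) = -2.480969 < 0 → new bracket [1.829221, 2.670000]
step 2: c = 2.083266, f(c) = -0.679348 < 0 → new bracket [2.083266, 2.670000]
step 3: c = 2.145456, f(c) = -0.164063 < 0 → new bracket [2.145456, 2.670000]
step 4: c = 2.160057, f(c) = -0.038369 < 0 → new bracket [2.160057, 2.670000]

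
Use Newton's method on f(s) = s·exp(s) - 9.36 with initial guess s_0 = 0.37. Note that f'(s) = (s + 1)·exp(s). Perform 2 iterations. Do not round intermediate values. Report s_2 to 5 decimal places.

s_0 = 0.370000: f = -8.824338, f' = 1.983396 → s_1 = 0.370000 - (-8.824338)/(1.983396) = 4.819105
s_1 = 4.819105: f = 587.506083, f' = 720.720228 → s_2 = 4.819105 - (587.506083)/(720.720228) = 4.003939

4.00394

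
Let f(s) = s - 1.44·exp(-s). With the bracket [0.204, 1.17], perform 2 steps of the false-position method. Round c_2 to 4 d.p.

0.7142

False-position update: c = (a·f(b) − b·f(a))/(f(b) − f(a)); replace the endpoint whose sign matches f(c).
f(0.204000) = -0.970266, f(1.170000) = 0.723072
step 1: c = 0.757509, f(c) = 0.082389 > 0 → new bracket [0.204000, 0.757509]
step 2: c = 0.714187, f(c) = 0.009177 > 0 → new bracket [0.204000, 0.714187]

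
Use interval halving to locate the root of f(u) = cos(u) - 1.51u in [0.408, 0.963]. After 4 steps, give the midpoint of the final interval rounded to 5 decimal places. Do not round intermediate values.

0.56409

f(0.408000) = 0.301836, f(0.963000) = -0.883070 (opposite signs)
step 1: m = 0.685500, f(m) = -0.261002 < 0 → root in [0.408000, 0.685500]
step 2: m = 0.546750, f(m) = 0.028626 > 0 → root in [0.546750, 0.685500]
step 3: m = 0.616125, f(m) = -0.114225 < 0 → root in [0.546750, 0.616125]
step 4: m = 0.581438, f(m) = -0.042297 < 0 → root in [0.546750, 0.581438]
Midpoint of [0.546750, 0.581438] = 0.564094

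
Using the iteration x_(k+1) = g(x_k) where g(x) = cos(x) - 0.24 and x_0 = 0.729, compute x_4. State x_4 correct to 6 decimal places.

x_1 = g(0.729000) = 0.505841
x_2 = g(0.505841) = 0.634767
x_3 = g(0.634767) = 0.565210
x_4 = g(0.565210) = 0.604476

0.604476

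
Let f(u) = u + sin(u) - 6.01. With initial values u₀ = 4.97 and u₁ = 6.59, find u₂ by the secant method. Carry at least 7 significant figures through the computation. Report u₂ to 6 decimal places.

f(u_0) = -2.007001, f(u_1) = 0.882024
u_2 = 6.590000 - (0.882024)·(6.590000 - 4.970000)/(0.882024 - (-2.007001)) = 6.095412; f(u_2) = -0.101261

6.095412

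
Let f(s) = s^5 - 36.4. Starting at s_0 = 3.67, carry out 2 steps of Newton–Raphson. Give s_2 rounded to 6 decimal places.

f'(s) = 5s^4
s_0 = 3.670000: f = 629.379351, f' = 907.056336 → s_1 = 3.670000 - (629.379351)/(907.056336) = 2.976130
s_1 = 2.976130: f = 197.085197, f' = 392.263126 → s_2 = 2.976130 - (197.085197)/(392.263126) = 2.473699

2.473699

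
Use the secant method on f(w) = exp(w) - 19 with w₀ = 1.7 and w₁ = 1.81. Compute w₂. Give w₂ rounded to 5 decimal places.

Secant update: w_(k+1) = w_k − f(w_k)·(w_k − w_(k-1))/(f(w_k) − f(w_(k-1))).
f(w_0) = -13.526053, f(w_1) = -12.889553
w_2 = 1.810000 - (-12.889553)·(1.810000 - 1.700000)/(-12.889553 - (-13.526053)) = 4.037574; f(w_2) = 37.688635

4.03757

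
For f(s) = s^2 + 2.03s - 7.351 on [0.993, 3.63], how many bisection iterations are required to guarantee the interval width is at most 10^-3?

Initial width b − a = 3.63 − 0.993 = 2.637000.
After n steps the width is (b−a)/2^n; need (b−a)/2^n ≤ 10^-3.
So n ≥ log₂(2.637000/10^-3) = log₂(2637.0000) ≈ 11.3647.
Hence n = 12.

12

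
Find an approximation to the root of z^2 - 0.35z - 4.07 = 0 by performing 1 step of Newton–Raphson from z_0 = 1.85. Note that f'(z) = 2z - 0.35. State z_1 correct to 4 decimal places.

2.2366

z_0 = 1.850000: f = -1.295000, f' = 3.350000 → z_1 = 1.850000 - (-1.295000)/(3.350000) = 2.236567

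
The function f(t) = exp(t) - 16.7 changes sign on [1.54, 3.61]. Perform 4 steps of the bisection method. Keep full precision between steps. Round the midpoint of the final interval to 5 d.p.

f(1.540000) = -12.035410, f(3.610000) = 20.266053 (opposite signs)
step 1: m = 2.575000, f(m) = -3.568683 < 0 → root in [2.575000, 3.610000]
step 2: m = 3.092500, f(m) = 5.332089 > 0 → root in [2.575000, 3.092500]
step 3: m = 2.833750, f(m) = 0.309126 > 0 → root in [2.575000, 2.833750]
step 4: m = 2.704375, f(m) = -1.755027 < 0 → root in [2.704375, 2.833750]
Midpoint of [2.704375, 2.833750] = 2.769063

2.76906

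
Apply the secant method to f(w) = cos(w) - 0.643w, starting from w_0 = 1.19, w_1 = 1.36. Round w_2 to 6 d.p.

f(w_0) = -0.393510, f(w_1) = -0.665241
w_2 = 1.360000 - (-0.665241)·(1.360000 - 1.190000)/(-0.665241 - (-0.393510)) = 0.943813; f(w_2) = -0.020167

0.943813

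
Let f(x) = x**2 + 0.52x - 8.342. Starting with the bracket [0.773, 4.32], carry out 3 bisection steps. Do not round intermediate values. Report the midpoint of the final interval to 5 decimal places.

2.76819

f(0.773000) = -7.342511, f(4.320000) = 12.566800 (opposite signs)
step 1: m = 2.546500, f(m) = -0.533158 < 0 → root in [2.546500, 4.320000]
step 2: m = 3.433250, f(m) = 5.230496 > 0 → root in [2.546500, 3.433250]
step 3: m = 2.989875, f(m) = 2.152088 > 0 → root in [2.546500, 2.989875]
Midpoint of [2.546500, 2.989875] = 2.768187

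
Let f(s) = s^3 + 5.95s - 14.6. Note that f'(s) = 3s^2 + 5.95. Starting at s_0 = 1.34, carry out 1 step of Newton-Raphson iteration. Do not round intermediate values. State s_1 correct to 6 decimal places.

Newton update: s ← s − f(s)/f'(s).
s_0 = 1.340000: f = -4.220896, f' = 11.336800 → s_1 = 1.340000 - (-4.220896)/(11.336800) = 1.712318

1.712318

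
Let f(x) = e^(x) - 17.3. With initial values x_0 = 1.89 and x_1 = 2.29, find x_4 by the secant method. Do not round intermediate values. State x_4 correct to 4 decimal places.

2.8339

f(x_0) = -10.680631, f(x_1) = -7.425062
x_2 = 2.290000 - (-7.425062)·(2.290000 - 1.890000)/(-7.425062 - (-10.680631)) = 3.202291; f(x_2) = 7.288788
x_3 = 3.202291 - (7.288788)·(3.202291 - 2.290000)/(7.288788 - (-7.425062)) = 2.750370; f(x_3) = -1.651580
x_4 = 2.750370 - (-1.651580)·(2.750370 - 3.202291)/(-1.651580 - (7.288788)) = 2.833855; f(x_4) = -0.289096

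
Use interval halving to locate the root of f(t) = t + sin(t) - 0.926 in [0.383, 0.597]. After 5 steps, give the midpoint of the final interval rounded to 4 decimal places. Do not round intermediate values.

f(0.383000) = -0.169295, f(0.597000) = 0.233164 (opposite signs)
step 1: m = 0.490000, f(m) = 0.034626 > 0 → root in [0.383000, 0.490000]
step 2: m = 0.436500, f(m) = -0.066730 < 0 → root in [0.436500, 0.490000]
step 3: m = 0.463250, f(m) = -0.015892 < 0 → root in [0.463250, 0.490000]
step 4: m = 0.476625, f(m) = 0.009408 > 0 → root in [0.463250, 0.476625]
step 5: m = 0.469938, f(m) = -0.003232 < 0 → root in [0.469938, 0.476625]
Midpoint of [0.469938, 0.476625] = 0.473281

0.4733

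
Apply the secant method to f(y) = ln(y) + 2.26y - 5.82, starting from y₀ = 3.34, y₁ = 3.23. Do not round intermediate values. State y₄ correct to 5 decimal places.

2.22195

Secant update: y_(k+1) = y_k − f(y_k)·(y_k − y_(k-1))/(f(y_k) − f(y_(k-1))).
f(y_0) = 2.934371, f(y_1) = 2.652282
y_2 = 3.230000 - (2.652282)·(3.230000 - 3.340000)/(2.652282 - (2.934371)) = 2.195747; f(y_2) = -0.071089
y_3 = 2.195747 - (-0.071089)·(2.195747 - 3.230000)/(-0.071089 - (2.652282)) = 2.222745; f(y_3) = 0.002146
y_4 = 2.222745 - (0.002146)·(2.222745 - 2.195747)/(0.002146 - (-0.071089)) = 2.221954; f(y_4) = 0.000002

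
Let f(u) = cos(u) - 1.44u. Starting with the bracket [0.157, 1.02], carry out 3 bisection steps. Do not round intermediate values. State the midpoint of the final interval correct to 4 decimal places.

f(0.157000) = 0.761621, f(1.020000) = -0.945434 (opposite signs)
step 1: m = 0.588500, f(m) = -0.015666 < 0 → root in [0.157000, 0.588500]
step 2: m = 0.372750, f(m) = 0.394569 > 0 → root in [0.372750, 0.588500]
step 3: m = 0.480625, f(m) = 0.194606 > 0 → root in [0.480625, 0.588500]
Midpoint of [0.480625, 0.588500] = 0.534563

0.5346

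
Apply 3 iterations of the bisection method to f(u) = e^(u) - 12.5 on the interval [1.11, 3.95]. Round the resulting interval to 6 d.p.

f(1.110000) = -9.465642, f(3.950000) = 39.435367 (opposite signs)
step 1: m = 2.530000, f(m) = 0.053506 > 0 → root in [1.110000, 2.530000]
step 2: m = 1.820000, f(m) = -6.328142 < 0 → root in [1.820000, 2.530000]
step 3: m = 2.175000, f(m) = -3.697815 < 0 → root in [2.175000, 2.530000]

[2.175000, 2.530000]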